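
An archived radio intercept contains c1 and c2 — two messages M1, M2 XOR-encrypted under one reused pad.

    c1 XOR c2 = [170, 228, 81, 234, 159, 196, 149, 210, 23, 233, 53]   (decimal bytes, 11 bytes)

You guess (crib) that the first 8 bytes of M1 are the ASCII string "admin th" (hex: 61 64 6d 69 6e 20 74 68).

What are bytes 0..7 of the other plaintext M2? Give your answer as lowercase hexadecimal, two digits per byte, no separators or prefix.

cb803c83f1e4e1ba

Since c1 ⊕ c2 = M1 ⊕ M2, XORing with the guessed M1 bytes yields the corresponding M2 bytes: M2 = (c1 ⊕ c2) ⊕ M1.
aa ^ 61 = cb
e4 ^ 64 = 80
51 ^ 6d = 3c
ea ^ 69 = 83
9f ^ 6e = f1
c4 ^ 20 = e4
95 ^ 74 = e1
d2 ^ 68 = ba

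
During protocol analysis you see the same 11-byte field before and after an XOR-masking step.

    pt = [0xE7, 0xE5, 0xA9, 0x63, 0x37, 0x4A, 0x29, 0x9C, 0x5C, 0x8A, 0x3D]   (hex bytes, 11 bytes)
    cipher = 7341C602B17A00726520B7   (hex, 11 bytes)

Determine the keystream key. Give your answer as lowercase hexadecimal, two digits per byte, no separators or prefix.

94a46f61863029ee39aa8a

Since cipher = pt ⊕ key, XORing both sides with pt gives key = pt ⊕ cipher.
11100111 ⊕ 01110011 = 10010100
11100101 ⊕ 01000001 = 10100100
10101001 ⊕ 11000110 = 01101111
01100011 ⊕ 00000010 = 01100001
00110111 ⊕ 10110001 = 10000110
01001010 ⊕ 01111010 = 00110000
00101001 ⊕ 00000000 = 00101001
10011100 ⊕ 01110010 = 11101110
01011100 ⊕ 01100101 = 00111001
10001010 ⊕ 00100000 = 10101010
00111101 ⊕ 10110111 = 10001010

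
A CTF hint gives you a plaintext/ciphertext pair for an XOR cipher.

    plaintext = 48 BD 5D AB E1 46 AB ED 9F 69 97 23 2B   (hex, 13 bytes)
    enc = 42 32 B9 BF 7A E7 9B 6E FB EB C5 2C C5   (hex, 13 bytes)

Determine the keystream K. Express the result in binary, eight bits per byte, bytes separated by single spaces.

Since enc = plaintext ⊕ K, XORing both sides with plaintext gives K = plaintext ⊕ enc.
48 ⊕ 42 = 0a
bd ⊕ 32 = 8f
5d ⊕ b9 = e4
ab ⊕ bf = 14
e1 ⊕ 7a = 9b
46 ⊕ e7 = a1
ab ⊕ 9b = 30
ed ⊕ 6e = 83
9f ⊕ fb = 64
69 ⊕ eb = 82
97 ⊕ c5 = 52
23 ⊕ 2c = 0f
2b ⊕ c5 = ee

00001010 10001111 11100100 00010100 10011011 10100001 00110000 10000011 01100100 10000010 01010010 00001111 11101110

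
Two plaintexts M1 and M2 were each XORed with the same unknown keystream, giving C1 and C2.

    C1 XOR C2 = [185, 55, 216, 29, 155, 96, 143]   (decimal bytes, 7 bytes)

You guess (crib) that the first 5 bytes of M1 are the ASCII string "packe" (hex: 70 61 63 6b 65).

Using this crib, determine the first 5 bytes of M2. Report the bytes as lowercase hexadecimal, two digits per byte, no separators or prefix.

Since C1 ⊕ C2 = M1 ⊕ M2, XORing with the guessed M1 bytes yields the corresponding M2 bytes: M2 = (C1 ⊕ C2) ⊕ M1.
b9 xor 70 = c9
37 xor 61 = 56
d8 xor 63 = bb
1d xor 6b = 76
9b xor 65 = fe

c956bb76fe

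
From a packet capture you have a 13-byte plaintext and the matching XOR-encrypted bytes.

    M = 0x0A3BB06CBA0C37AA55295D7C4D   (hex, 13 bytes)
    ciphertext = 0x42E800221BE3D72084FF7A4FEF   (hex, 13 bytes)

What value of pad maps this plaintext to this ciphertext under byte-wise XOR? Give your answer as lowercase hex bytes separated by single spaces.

Since ciphertext = M ⊕ pad, XORing both sides with M gives pad = M ⊕ ciphertext.
0a ^ 42 = 48
3b ^ e8 = d3
b0 ^ 00 = b0
6c ^ 22 = 4e
ba ^ 1b = a1
0c ^ e3 = ef
37 ^ d7 = e0
aa ^ 20 = 8a
55 ^ 84 = d1
29 ^ ff = d6
5d ^ 7a = 27
7c ^ 4f = 33
4d ^ ef = a2

48 d3 b0 4e a1 ef e0 8a d1 d6 27 33 a2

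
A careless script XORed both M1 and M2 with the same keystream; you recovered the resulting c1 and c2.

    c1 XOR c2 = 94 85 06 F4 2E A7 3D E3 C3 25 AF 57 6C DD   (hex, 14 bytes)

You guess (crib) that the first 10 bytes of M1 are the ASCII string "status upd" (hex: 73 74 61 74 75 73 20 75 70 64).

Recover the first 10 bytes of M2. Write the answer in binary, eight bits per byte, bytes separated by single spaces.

Since c1 ⊕ c2 = M1 ⊕ M2, XORing with the guessed M1 bytes yields the corresponding M2 bytes: M2 = (c1 ⊕ c2) ⊕ M1.
byte 0: 94 ⊕ 73 = e7
byte 1: 85 ⊕ 74 = f1
byte 2: 06 ⊕ 61 = 67
byte 3: f4 ⊕ 74 = 80
byte 4: 2e ⊕ 75 = 5b
byte 5: a7 ⊕ 73 = d4
byte 6: 3d ⊕ 20 = 1d
byte 7: e3 ⊕ 75 = 96
byte 8: c3 ⊕ 70 = b3
byte 9: 25 ⊕ 64 = 41

11100111 11110001 01100111 10000000 01011011 11010100 00011101 10010110 10110011 01000001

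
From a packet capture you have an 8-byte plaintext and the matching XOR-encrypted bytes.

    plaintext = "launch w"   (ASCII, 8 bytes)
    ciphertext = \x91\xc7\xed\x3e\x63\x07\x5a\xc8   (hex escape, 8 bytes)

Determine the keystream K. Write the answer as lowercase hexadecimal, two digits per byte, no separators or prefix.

fda69850006f7abf

Since ciphertext = plaintext ⊕ K, XORing both sides with plaintext gives K = plaintext ⊕ ciphertext.
byte 0: 6c xor 91 = fd
byte 1: 61 xor c7 = a6
byte 2: 75 xor ed = 98
byte 3: 6e xor 3e = 50
byte 4: 63 xor 63 = 00
byte 5: 68 xor 07 = 6f
byte 6: 20 xor 5a = 7a
byte 7: 77 xor c8 = bf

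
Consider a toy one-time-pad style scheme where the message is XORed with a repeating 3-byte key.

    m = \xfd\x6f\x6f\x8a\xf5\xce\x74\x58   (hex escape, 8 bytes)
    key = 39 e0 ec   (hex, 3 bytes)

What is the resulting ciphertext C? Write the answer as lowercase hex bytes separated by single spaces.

c4 8f 83 b3 15 22 4d b8

The 3-byte key repeats, so the effective keystream is 39 e0 ec 39 e0 ec 39 e0.
byte 0: fd ^ 39 = c4
byte 1: 6f ^ e0 = 8f
byte 2: 6f ^ ec = 83
byte 3: 8a ^ 39 = b3
byte 4: f5 ^ e0 = 15
byte 5: ce ^ ec = 22
byte 6: 74 ^ 39 = 4d
byte 7: 58 ^ e0 = b8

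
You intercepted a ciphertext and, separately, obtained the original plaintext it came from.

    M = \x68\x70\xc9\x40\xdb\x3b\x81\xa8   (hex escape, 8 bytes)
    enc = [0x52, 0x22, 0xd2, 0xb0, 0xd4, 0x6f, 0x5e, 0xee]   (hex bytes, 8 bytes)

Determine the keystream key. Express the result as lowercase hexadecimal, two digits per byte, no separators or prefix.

3a521bf00f54df46

Since enc = M ⊕ key, XORing both sides with M gives key = M ⊕ enc.
68 ^ 52 = 3a
70 ^ 22 = 52
c9 ^ d2 = 1b
40 ^ b0 = f0
db ^ d4 = 0f
3b ^ 6f = 54
81 ^ 5e = df
a8 ^ ee = 46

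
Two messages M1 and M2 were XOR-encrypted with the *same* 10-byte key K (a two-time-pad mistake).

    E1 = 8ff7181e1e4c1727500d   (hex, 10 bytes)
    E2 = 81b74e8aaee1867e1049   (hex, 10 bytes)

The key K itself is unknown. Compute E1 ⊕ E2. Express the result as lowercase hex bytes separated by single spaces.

E1 ⊕ E2 = (M1 ⊕ K) ⊕ (M2 ⊕ K) = M1 ⊕ M2 — the shared key cancels under XOR.
10001111 XOR 10000001 = 00001110
11110111 XOR 10110111 = 01000000
00011000 XOR 01001110 = 01010110
00011110 XOR 10001010 = 10010100
00011110 XOR 10101110 = 10110000
01001100 XOR 11100001 = 10101101
00010111 XOR 10000110 = 10010001
00100111 XOR 01111110 = 01011001
01010000 XOR 00010000 = 01000000
00001101 XOR 01001001 = 01000100

0e 40 56 94 b0 ad 91 59 40 44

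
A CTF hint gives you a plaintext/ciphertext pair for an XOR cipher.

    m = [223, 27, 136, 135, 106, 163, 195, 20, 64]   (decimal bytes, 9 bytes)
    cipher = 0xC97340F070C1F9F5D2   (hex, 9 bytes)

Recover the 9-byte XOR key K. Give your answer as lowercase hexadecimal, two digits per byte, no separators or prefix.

1668c8771a623ae192

Since cipher = m ⊕ K, XORing both sides with m gives K = m ⊕ cipher.
df xor c9 = 16
1b xor 73 = 68
88 xor 40 = c8
87 xor f0 = 77
6a xor 70 = 1a
a3 xor c1 = 62
c3 xor f9 = 3a
14 xor f5 = e1
40 xor d2 = 92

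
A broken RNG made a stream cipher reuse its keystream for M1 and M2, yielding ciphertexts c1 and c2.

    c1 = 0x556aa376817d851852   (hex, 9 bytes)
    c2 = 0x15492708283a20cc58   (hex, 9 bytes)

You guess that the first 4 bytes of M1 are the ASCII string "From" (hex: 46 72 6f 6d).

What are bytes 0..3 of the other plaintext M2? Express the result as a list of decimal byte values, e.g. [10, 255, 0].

First, c1 ⊕ c2 = (M1 ⊕ K) ⊕ (M2 ⊕ K) = M1 ⊕ M2, so the key drops out. Then M2 = (M1 ⊕ M2) ⊕ M1 over the first 4 bytes.
byte 0: (55 XOR 15) XOR 46 = 40 XOR 46 = 06
byte 1: (6a XOR 49) XOR 72 = 23 XOR 72 = 51
byte 2: (a3 XOR 27) XOR 6f = 84 XOR 6f = eb
byte 3: (76 XOR 08) XOR 6d = 7e XOR 6d = 13

[6, 81, 235, 19]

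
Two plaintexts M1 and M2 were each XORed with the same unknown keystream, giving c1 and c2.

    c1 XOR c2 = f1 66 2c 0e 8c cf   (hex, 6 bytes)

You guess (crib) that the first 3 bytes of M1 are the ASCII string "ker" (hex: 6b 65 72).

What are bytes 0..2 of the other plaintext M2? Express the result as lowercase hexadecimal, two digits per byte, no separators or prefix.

9a035e

Since c1 ⊕ c2 = M1 ⊕ M2, XORing with the guessed M1 bytes yields the corresponding M2 bytes: M2 = (c1 ⊕ c2) ⊕ M1.
byte 0: 241 ^ 107 = 154
byte 1: 102 ^ 101 =   3
byte 2:  44 ^ 114 =  94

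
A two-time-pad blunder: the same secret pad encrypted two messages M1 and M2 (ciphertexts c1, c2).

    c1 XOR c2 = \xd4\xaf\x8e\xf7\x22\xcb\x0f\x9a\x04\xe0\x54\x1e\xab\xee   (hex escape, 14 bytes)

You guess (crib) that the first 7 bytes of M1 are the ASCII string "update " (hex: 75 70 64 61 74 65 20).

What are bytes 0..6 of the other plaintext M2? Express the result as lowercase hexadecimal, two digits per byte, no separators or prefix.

a1dfea9656ae2f

Since c1 ⊕ c2 = M1 ⊕ M2, XORing with the guessed M1 bytes yields the corresponding M2 bytes: M2 = (c1 ⊕ c2) ⊕ M1.
byte 0: d4 XOR 75 = a1
byte 1: af XOR 70 = df
byte 2: 8e XOR 64 = ea
byte 3: f7 XOR 61 = 96
byte 4: 22 XOR 74 = 56
byte 5: cb XOR 65 = ae
byte 6: 0f XOR 20 = 2f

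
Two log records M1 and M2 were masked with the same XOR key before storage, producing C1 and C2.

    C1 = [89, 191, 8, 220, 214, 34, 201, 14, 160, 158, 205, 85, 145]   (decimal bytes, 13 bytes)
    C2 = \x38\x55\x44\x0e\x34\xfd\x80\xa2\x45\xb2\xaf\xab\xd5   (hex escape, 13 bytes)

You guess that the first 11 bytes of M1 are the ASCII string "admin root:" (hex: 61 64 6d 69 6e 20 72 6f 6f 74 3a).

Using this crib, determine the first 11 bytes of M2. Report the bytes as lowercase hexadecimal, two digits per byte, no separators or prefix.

First, C1 ⊕ C2 = (M1 ⊕ K) ⊕ (M2 ⊕ K) = M1 ⊕ M2, so the key drops out. Then M2 = (M1 ⊕ M2) ⊕ M1 over the first 11 bytes.
byte 0: (59 ⊕ 38) ⊕ 61 = 61 ⊕ 61 = 00
byte 1: (bf ⊕ 55) ⊕ 64 = ea ⊕ 64 = 8e
byte 2: (08 ⊕ 44) ⊕ 6d = 4c ⊕ 6d = 21
byte 3: (dc ⊕ 0e) ⊕ 69 = d2 ⊕ 69 = bb
byte 4: (d6 ⊕ 34) ⊕ 6e = e2 ⊕ 6e = 8c
byte 5: (22 ⊕ fd) ⊕ 20 = df ⊕ 20 = ff
byte 6: (c9 ⊕ 80) ⊕ 72 = 49 ⊕ 72 = 3b
byte 7: (0e ⊕ a2) ⊕ 6f = ac ⊕ 6f = c3
byte 8: (a0 ⊕ 45) ⊕ 6f = e5 ⊕ 6f = 8a
byte 9: (9e ⊕ b2) ⊕ 74 = 2c ⊕ 74 = 58
byte 10: (cd ⊕ af) ⊕ 3a = 62 ⊕ 3a = 58

008e21bb8cff3bc38a5858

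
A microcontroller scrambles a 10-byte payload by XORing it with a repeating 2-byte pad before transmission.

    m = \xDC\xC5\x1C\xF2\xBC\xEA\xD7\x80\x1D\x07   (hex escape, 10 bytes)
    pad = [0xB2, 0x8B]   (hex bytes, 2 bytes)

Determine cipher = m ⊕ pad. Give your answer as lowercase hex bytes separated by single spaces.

6e 4e ae 79 0e 61 65 0b af 8c

The 2-byte key repeats, so the effective keystream is b2 8b b2 8b b2 8b b2 8b b2 8b.
byte 0: 220 xor 178 = 110
byte 1: 197 xor 139 =  78
byte 2:  28 xor 178 = 174
byte 3: 242 xor 139 = 121
byte 4: 188 xor 178 =  14
byte 5: 234 xor 139 =  97
byte 6: 215 xor 178 = 101
byte 7: 128 xor 139 =  11
byte 8:  29 xor 178 = 175
byte 9:   7 xor 139 = 140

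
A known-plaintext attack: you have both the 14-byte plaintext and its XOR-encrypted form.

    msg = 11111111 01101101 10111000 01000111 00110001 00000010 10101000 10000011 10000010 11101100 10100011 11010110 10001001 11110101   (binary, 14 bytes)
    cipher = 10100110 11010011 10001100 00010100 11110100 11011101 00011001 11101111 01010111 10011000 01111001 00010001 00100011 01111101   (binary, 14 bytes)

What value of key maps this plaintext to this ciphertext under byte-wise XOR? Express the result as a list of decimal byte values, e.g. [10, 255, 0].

Since cipher = msg ⊕ key, XORing both sides with msg gives key = msg ⊕ cipher.
ff XOR a6 = 59
6d XOR d3 = be
b8 XOR 8c = 34
47 XOR 14 = 53
31 XOR f4 = c5
02 XOR dd = df
a8 XOR 19 = b1
83 XOR ef = 6c
82 XOR 57 = d5
ec XOR 98 = 74
a3 XOR 79 = da
d6 XOR 11 = c7
89 XOR 23 = aa
f5 XOR 7d = 88

[89, 190, 52, 83, 197, 223, 177, 108, 213, 116, 218, 199, 170, 136]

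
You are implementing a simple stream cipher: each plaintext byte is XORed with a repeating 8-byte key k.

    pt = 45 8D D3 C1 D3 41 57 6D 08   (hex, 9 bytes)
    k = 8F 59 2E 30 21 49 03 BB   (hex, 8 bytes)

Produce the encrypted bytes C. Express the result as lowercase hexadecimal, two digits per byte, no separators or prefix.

The 8-byte key repeats, so the effective keystream is 8f 59 2e 30 21 49 03 bb 8f.
byte 0: 45 xor 8f = ca
byte 1: 8d xor 59 = d4
byte 2: d3 xor 2e = fd
byte 3: c1 xor 30 = f1
byte 4: d3 xor 21 = f2
byte 5: 41 xor 49 = 08
byte 6: 57 xor 03 = 54
byte 7: 6d xor bb = d6
byte 8: 08 xor 8f = 87

cad4fdf1f20854d687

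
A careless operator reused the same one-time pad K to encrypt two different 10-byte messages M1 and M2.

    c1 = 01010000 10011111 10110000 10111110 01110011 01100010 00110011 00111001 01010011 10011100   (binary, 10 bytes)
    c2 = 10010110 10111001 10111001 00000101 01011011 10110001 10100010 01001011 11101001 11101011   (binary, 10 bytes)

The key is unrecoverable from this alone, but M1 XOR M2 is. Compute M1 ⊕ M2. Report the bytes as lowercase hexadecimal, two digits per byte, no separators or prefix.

c1 ⊕ c2 = (M1 ⊕ K) ⊕ (M2 ⊕ K) = M1 ⊕ M2 — the shared key cancels under XOR.
01010000 XOR 10010110 = 11000110
10011111 XOR 10111001 = 00100110
10110000 XOR 10111001 = 00001001
10111110 XOR 00000101 = 10111011
01110011 XOR 01011011 = 00101000
01100010 XOR 10110001 = 11010011
00110011 XOR 10100010 = 10010001
00111001 XOR 01001011 = 01110010
01010011 XOR 11101001 = 10111010
10011100 XOR 11101011 = 01110111

c62609bb28d39172ba77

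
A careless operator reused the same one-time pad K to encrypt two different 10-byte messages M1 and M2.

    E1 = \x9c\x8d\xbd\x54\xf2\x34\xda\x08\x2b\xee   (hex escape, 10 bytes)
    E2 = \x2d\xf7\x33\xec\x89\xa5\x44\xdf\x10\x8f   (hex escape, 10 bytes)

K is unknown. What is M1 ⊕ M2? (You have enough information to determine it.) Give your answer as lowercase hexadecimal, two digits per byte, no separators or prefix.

E1 ⊕ E2 = (M1 ⊕ K) ⊕ (M2 ⊕ K) = M1 ⊕ M2 — the shared key cancels under XOR.
10011100 XOR 00101101 = 10110001
10001101 XOR 11110111 = 01111010
10111101 XOR 00110011 = 10001110
01010100 XOR 11101100 = 10111000
11110010 XOR 10001001 = 01111011
00110100 XOR 10100101 = 10010001
11011010 XOR 01000100 = 10011110
00001000 XOR 11011111 = 11010111
00101011 XOR 00010000 = 00111011
11101110 XOR 10001111 = 01100001

b17a8eb87b919ed73b61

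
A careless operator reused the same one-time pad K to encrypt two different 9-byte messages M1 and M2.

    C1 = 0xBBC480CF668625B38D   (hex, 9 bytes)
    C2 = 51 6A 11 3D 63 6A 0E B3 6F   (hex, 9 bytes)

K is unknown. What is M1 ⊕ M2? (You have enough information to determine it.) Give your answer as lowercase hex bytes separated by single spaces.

C1 ⊕ C2 = (M1 ⊕ K) ⊕ (M2 ⊕ K) = M1 ⊕ M2 — the shared key cancels under XOR.
bb XOR 51 = ea
c4 XOR 6a = ae
80 XOR 11 = 91
cf XOR 3d = f2
66 XOR 63 = 05
86 XOR 6a = ec
25 XOR 0e = 2b
b3 XOR b3 = 00
8d XOR 6f = e2

ea ae 91 f2 05 ec 2b 00 e2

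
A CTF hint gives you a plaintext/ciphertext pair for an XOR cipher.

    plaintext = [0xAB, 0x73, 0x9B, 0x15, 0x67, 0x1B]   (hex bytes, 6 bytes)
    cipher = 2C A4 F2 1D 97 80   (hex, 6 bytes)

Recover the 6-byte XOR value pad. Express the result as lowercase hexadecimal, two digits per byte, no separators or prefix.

87d76908f09b

Since cipher = plaintext ⊕ pad, XORing both sides with plaintext gives pad = plaintext ⊕ cipher.
ab xor 2c = 87
73 xor a4 = d7
9b xor f2 = 69
15 xor 1d = 08
67 xor 97 = f0
1b xor 80 = 9b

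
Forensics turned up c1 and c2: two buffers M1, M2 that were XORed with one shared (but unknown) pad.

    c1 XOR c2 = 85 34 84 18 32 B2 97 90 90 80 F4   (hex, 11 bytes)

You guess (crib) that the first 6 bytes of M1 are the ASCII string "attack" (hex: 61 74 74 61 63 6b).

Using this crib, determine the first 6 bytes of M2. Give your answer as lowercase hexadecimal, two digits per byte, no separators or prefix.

e440f07951d9

Since c1 ⊕ c2 = M1 ⊕ M2, XORing with the guessed M1 bytes yields the corresponding M2 bytes: M2 = (c1 ⊕ c2) ⊕ M1.
85 xor 61 = e4
34 xor 74 = 40
84 xor 74 = f0
18 xor 61 = 79
32 xor 63 = 51
b2 xor 6b = d9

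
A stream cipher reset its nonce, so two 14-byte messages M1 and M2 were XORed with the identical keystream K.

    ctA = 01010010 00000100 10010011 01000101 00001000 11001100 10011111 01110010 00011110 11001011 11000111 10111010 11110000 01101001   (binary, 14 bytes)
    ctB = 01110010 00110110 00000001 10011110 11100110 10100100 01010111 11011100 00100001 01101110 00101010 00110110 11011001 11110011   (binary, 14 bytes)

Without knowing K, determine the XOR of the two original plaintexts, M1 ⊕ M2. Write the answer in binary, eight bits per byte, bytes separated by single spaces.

00100000 00110010 10010010 11011011 11101110 01101000 11001000 10101110 00111111 10100101 11101101 10001100 00101001 10011010

ctA ⊕ ctB = (M1 ⊕ K) ⊕ (M2 ⊕ K) = M1 ⊕ M2 — the shared key cancels under XOR.
01010010 XOR 01110010 = 00100000
00000100 XOR 00110110 = 00110010
10010011 XOR 00000001 = 10010010
01000101 XOR 10011110 = 11011011
00001000 XOR 11100110 = 11101110
11001100 XOR 10100100 = 01101000
10011111 XOR 01010111 = 11001000
01110010 XOR 11011100 = 10101110
00011110 XOR 00100001 = 00111111
11001011 XOR 01101110 = 10100101
11000111 XOR 00101010 = 11101101
10111010 XOR 00110110 = 10001100
11110000 XOR 11011001 = 00101001
01101001 XOR 11110011 = 10011010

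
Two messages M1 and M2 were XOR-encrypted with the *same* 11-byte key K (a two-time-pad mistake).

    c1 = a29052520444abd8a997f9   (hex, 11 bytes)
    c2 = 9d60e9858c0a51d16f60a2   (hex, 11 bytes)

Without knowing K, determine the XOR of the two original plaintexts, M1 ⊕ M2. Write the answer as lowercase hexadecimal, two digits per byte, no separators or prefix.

3ff0bbd7884efa09c6f75b

c1 ⊕ c2 = (M1 ⊕ K) ⊕ (M2 ⊕ K) = M1 ⊕ M2 — the shared key cancels under XOR.
162 xor 157 =  63
144 xor  96 = 240
 82 xor 233 = 187
 82 xor 133 = 215
  4 xor 140 = 136
 68 xor  10 =  78
171 xor  81 = 250
216 xor 209 =   9
169 xor 111 = 198
151 xor  96 = 247
249 xor 162 =  91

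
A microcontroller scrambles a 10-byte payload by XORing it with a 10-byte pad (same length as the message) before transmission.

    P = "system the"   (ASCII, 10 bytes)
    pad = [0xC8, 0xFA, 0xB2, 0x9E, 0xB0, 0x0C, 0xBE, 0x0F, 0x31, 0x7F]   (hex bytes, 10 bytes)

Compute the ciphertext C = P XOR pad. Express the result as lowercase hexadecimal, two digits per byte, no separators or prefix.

XOR is its own inverse, so applying the key byte-wise gives the result directly.
73 XOR c8 = bb
79 XOR fa = 83
73 XOR b2 = c1
74 XOR 9e = ea
65 XOR b0 = d5
6d XOR 0c = 61
20 XOR be = 9e
74 XOR 0f = 7b
68 XOR 31 = 59
65 XOR 7f = 1a

bb83c1ead5619e7b591a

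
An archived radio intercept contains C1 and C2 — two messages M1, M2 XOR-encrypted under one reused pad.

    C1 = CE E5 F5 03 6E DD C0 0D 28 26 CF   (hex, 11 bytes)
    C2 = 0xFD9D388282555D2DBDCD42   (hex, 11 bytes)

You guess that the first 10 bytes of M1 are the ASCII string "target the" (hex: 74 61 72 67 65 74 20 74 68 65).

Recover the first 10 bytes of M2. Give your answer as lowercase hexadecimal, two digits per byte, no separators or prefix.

4719bfe689fcbd54fd8e

First, C1 ⊕ C2 = (M1 ⊕ K) ⊕ (M2 ⊕ K) = M1 ⊕ M2, so the key drops out. Then M2 = (M1 ⊕ M2) ⊕ M1 over the first 10 bytes.
byte 0: (ce ^ fd) ^ 74 = 33 ^ 74 = 47
byte 1: (e5 ^ 9d) ^ 61 = 78 ^ 61 = 19
byte 2: (f5 ^ 38) ^ 72 = cd ^ 72 = bf
byte 3: (03 ^ 82) ^ 67 = 81 ^ 67 = e6
byte 4: (6e ^ 82) ^ 65 = ec ^ 65 = 89
byte 5: (dd ^ 55) ^ 74 = 88 ^ 74 = fc
byte 6: (c0 ^ 5d) ^ 20 = 9d ^ 20 = bd
byte 7: (0d ^ 2d) ^ 74 = 20 ^ 74 = 54
byte 8: (28 ^ bd) ^ 68 = 95 ^ 68 = fd
byte 9: (26 ^ cd) ^ 65 = eb ^ 65 = 8e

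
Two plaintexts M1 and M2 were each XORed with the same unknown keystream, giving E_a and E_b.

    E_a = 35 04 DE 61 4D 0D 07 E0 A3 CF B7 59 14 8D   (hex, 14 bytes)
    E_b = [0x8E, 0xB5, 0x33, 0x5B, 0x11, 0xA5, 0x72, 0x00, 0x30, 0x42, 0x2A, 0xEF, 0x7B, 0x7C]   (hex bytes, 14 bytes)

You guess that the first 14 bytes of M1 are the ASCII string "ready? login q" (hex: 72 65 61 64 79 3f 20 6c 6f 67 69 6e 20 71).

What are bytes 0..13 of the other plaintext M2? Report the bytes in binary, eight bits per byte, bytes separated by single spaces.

11001001 11010100 10001100 01011110 00100101 10010111 01010101 10001100 11111100 11101010 11110100 11011000 01001111 10000000

First, E_a ⊕ E_b = (M1 ⊕ K) ⊕ (M2 ⊕ K) = M1 ⊕ M2, so the key drops out. Then M2 = (M1 ⊕ M2) ⊕ M1 over the first 14 bytes.
byte 0: (35 ⊕ 8e) ⊕ 72 = bb ⊕ 72 = c9
byte 1: (04 ⊕ b5) ⊕ 65 = b1 ⊕ 65 = d4
byte 2: (de ⊕ 33) ⊕ 61 = ed ⊕ 61 = 8c
byte 3: (61 ⊕ 5b) ⊕ 64 = 3a ⊕ 64 = 5e
byte 4: (4d ⊕ 11) ⊕ 79 = 5c ⊕ 79 = 25
byte 5: (0d ⊕ a5) ⊕ 3f = a8 ⊕ 3f = 97
byte 6: (07 ⊕ 72) ⊕ 20 = 75 ⊕ 20 = 55
byte 7: (e0 ⊕ 00) ⊕ 6c = e0 ⊕ 6c = 8c
byte 8: (a3 ⊕ 30) ⊕ 6f = 93 ⊕ 6f = fc
byte 9: (cf ⊕ 42) ⊕ 67 = 8d ⊕ 67 = ea
byte 10: (b7 ⊕ 2a) ⊕ 69 = 9d ⊕ 69 = f4
byte 11: (59 ⊕ ef) ⊕ 6e = b6 ⊕ 6e = d8
byte 12: (14 ⊕ 7b) ⊕ 20 = 6f ⊕ 20 = 4f
byte 13: (8d ⊕ 7c) ⊕ 71 = f1 ⊕ 71 = 80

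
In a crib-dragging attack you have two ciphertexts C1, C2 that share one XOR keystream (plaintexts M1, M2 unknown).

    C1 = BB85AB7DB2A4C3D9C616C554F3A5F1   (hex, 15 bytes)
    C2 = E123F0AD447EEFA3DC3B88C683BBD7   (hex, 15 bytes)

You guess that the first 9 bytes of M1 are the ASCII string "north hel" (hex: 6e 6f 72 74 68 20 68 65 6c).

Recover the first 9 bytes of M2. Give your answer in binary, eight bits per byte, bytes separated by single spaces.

First, C1 ⊕ C2 = (M1 ⊕ K) ⊕ (M2 ⊕ K) = M1 ⊕ M2, so the key drops out. Then M2 = (M1 ⊕ M2) ⊕ M1 over the first 9 bytes.
byte 0: (bb xor e1) xor 6e = 5a xor 6e = 34
byte 1: (85 xor 23) xor 6f = a6 xor 6f = c9
byte 2: (ab xor f0) xor 72 = 5b xor 72 = 29
byte 3: (7d xor ad) xor 74 = d0 xor 74 = a4
byte 4: (b2 xor 44) xor 68 = f6 xor 68 = 9e
byte 5: (a4 xor 7e) xor 20 = da xor 20 = fa
byte 6: (c3 xor ef) xor 68 = 2c xor 68 = 44
byte 7: (d9 xor a3) xor 65 = 7a xor 65 = 1f
byte 8: (c6 xor dc) xor 6c = 1a xor 6c = 76

00110100 11001001 00101001 10100100 10011110 11111010 01000100 00011111 01110110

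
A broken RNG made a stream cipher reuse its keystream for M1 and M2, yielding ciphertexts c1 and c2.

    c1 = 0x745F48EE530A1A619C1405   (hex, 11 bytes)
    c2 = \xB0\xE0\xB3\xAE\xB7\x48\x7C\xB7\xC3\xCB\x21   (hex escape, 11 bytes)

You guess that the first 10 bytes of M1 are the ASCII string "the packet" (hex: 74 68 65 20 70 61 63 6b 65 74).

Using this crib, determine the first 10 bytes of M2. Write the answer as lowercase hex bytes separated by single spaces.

b0 d7 9e 60 94 23 05 bd 3a ab

First, c1 ⊕ c2 = (M1 ⊕ K) ⊕ (M2 ⊕ K) = M1 ⊕ M2, so the key drops out. Then M2 = (M1 ⊕ M2) ⊕ M1 over the first 10 bytes.
byte 0: (74 xor b0) xor 74 = c4 xor 74 = b0
byte 1: (5f xor e0) xor 68 = bf xor 68 = d7
byte 2: (48 xor b3) xor 65 = fb xor 65 = 9e
byte 3: (ee xor ae) xor 20 = 40 xor 20 = 60
byte 4: (53 xor b7) xor 70 = e4 xor 70 = 94
byte 5: (0a xor 48) xor 61 = 42 xor 61 = 23
byte 6: (1a xor 7c) xor 63 = 66 xor 63 = 05
byte 7: (61 xor b7) xor 6b = d6 xor 6b = bd
byte 8: (9c xor c3) xor 65 = 5f xor 65 = 3a
byte 9: (14 xor cb) xor 74 = df xor 74 = ab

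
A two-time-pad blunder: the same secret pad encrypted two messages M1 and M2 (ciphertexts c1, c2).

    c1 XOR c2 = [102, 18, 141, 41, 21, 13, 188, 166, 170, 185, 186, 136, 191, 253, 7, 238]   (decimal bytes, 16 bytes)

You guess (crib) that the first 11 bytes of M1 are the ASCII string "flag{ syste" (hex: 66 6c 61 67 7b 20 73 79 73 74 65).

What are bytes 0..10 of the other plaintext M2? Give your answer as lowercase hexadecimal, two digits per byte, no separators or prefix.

Since c1 ⊕ c2 = M1 ⊕ M2, XORing with the guessed M1 bytes yields the corresponding M2 bytes: M2 = (c1 ⊕ c2) ⊕ M1.
byte 0: 66 ^ 66 = 00
byte 1: 12 ^ 6c = 7e
byte 2: 8d ^ 61 = ec
byte 3: 29 ^ 67 = 4e
byte 4: 15 ^ 7b = 6e
byte 5: 0d ^ 20 = 2d
byte 6: bc ^ 73 = cf
byte 7: a6 ^ 79 = df
byte 8: aa ^ 73 = d9
byte 9: b9 ^ 74 = cd
byte 10: ba ^ 65 = df

007eec4e6e2dcfdfd9cddf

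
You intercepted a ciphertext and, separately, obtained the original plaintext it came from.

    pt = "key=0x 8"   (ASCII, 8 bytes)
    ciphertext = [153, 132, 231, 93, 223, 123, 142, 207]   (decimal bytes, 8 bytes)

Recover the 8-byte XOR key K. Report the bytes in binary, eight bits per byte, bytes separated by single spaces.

11110010 11100001 10011110 01100000 11101111 00000011 10101110 11110111

Since ciphertext = pt ⊕ K, XORing both sides with pt gives K = pt ⊕ ciphertext.
6b XOR 99 = f2
65 XOR 84 = e1
79 XOR e7 = 9e
3d XOR 5d = 60
30 XOR df = ef
78 XOR 7b = 03
20 XOR 8e = ae
38 XOR cf = f7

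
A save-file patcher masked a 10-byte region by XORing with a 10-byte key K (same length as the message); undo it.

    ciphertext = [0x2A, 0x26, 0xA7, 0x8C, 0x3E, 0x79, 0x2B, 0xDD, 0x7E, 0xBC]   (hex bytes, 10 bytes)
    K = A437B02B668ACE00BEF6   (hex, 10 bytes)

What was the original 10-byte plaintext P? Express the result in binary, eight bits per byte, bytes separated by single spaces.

XOR is its own inverse, so applying the key byte-wise gives the result directly.
byte 0: 00101010 xor 10100100 = 10001110
byte 1: 00100110 xor 00110111 = 00010001
byte 2: 10100111 xor 10110000 = 00010111
byte 3: 10001100 xor 00101011 = 10100111
byte 4: 00111110 xor 01100110 = 01011000
byte 5: 01111001 xor 10001010 = 11110011
byte 6: 00101011 xor 11001110 = 11100101
byte 7: 11011101 xor 00000000 = 11011101
byte 8: 01111110 xor 10111110 = 11000000
byte 9: 10111100 xor 11110110 = 01001010

10001110 00010001 00010111 10100111 01011000 11110011 11100101 11011101 11000000 01001010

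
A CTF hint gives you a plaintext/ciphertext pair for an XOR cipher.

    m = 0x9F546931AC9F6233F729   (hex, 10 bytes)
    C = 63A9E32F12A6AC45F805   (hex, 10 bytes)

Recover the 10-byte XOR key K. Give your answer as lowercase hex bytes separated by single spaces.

fc fd 8a 1e be 39 ce 76 0f 2c

Since C = m ⊕ K, XORing both sides with m gives K = m ⊕ C.
9f ⊕ 63 = fc
54 ⊕ a9 = fd
69 ⊕ e3 = 8a
31 ⊕ 2f = 1e
ac ⊕ 12 = be
9f ⊕ a6 = 39
62 ⊕ ac = ce
33 ⊕ 45 = 76
f7 ⊕ f8 = 0f
29 ⊕ 05 = 2c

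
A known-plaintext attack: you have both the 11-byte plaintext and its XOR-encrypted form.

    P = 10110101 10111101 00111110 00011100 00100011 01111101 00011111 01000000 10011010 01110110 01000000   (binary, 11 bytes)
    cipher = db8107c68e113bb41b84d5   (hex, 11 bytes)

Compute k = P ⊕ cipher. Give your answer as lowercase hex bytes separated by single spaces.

6e 3c 39 da ad 6c 24 f4 81 f2 95

Since cipher = P ⊕ k, XORing both sides with P gives k = P ⊕ cipher.
b5 ^ db = 6e
bd ^ 81 = 3c
3e ^ 07 = 39
1c ^ c6 = da
23 ^ 8e = ad
7d ^ 11 = 6c
1f ^ 3b = 24
40 ^ b4 = f4
9a ^ 1b = 81
76 ^ 84 = f2
40 ^ d5 = 95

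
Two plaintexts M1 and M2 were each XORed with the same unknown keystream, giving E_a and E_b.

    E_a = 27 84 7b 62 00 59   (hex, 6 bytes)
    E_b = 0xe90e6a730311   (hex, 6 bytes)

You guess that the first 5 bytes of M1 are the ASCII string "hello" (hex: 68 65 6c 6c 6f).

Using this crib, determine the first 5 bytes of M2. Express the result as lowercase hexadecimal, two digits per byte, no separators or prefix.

First, E_a ⊕ E_b = (M1 ⊕ K) ⊕ (M2 ⊕ K) = M1 ⊕ M2, so the key drops out. Then M2 = (M1 ⊕ M2) ⊕ M1 over the first 5 bytes.
byte 0: (27 ⊕ e9) ⊕ 68 = ce ⊕ 68 = a6
byte 1: (84 ⊕ 0e) ⊕ 65 = 8a ⊕ 65 = ef
byte 2: (7b ⊕ 6a) ⊕ 6c = 11 ⊕ 6c = 7d
byte 3: (62 ⊕ 73) ⊕ 6c = 11 ⊕ 6c = 7d
byte 4: (00 ⊕ 03) ⊕ 6f = 03 ⊕ 6f = 6c

a6ef7d7d6c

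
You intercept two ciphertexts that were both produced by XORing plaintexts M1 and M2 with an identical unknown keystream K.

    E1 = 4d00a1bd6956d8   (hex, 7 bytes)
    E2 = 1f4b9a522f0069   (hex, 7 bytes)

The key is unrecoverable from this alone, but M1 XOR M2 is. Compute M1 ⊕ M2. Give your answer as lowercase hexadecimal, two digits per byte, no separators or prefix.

524b3bef4656b1

E1 ⊕ E2 = (M1 ⊕ K) ⊕ (M2 ⊕ K) = M1 ⊕ M2 — the shared key cancels under XOR.
byte 0: 01001101 xor 00011111 = 01010010
byte 1: 00000000 xor 01001011 = 01001011
byte 2: 10100001 xor 10011010 = 00111011
byte 3: 10111101 xor 01010010 = 11101111
byte 4: 01101001 xor 00101111 = 01000110
byte 5: 01010110 xor 00000000 = 01010110
byte 6: 11011000 xor 01101001 = 10110001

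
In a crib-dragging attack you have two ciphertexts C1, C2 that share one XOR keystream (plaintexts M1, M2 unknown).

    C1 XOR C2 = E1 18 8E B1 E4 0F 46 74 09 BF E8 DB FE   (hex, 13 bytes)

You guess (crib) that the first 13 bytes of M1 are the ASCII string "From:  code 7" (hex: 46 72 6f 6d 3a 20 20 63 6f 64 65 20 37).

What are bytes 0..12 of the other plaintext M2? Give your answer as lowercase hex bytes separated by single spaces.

Since C1 ⊕ C2 = M1 ⊕ M2, XORing with the guessed M1 bytes yields the corresponding M2 bytes: M2 = (C1 ⊕ C2) ⊕ M1.
e1 ^ 46 = a7
18 ^ 72 = 6a
8e ^ 6f = e1
b1 ^ 6d = dc
e4 ^ 3a = de
0f ^ 20 = 2f
46 ^ 20 = 66
74 ^ 63 = 17
09 ^ 6f = 66
bf ^ 64 = db
e8 ^ 65 = 8d
db ^ 20 = fb
fe ^ 37 = c9

a7 6a e1 dc de 2f 66 17 66 db 8d fb c9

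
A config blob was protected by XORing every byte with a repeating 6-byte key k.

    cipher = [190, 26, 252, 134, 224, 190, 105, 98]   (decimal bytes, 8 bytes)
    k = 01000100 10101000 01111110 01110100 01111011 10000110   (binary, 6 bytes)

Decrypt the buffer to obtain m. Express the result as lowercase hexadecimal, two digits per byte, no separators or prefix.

The 6-byte key repeats, so the effective keystream is 44 a8 7e 74 7b 86 44 a8.
byte 0: 190 ^  68 = 250
byte 1:  26 ^ 168 = 178
byte 2: 252 ^ 126 = 130
byte 3: 134 ^ 116 = 242
byte 4: 224 ^ 123 = 155
byte 5: 190 ^ 134 =  56
byte 6: 105 ^  68 =  45
byte 7:  98 ^ 168 = 202

fab282f29b382dca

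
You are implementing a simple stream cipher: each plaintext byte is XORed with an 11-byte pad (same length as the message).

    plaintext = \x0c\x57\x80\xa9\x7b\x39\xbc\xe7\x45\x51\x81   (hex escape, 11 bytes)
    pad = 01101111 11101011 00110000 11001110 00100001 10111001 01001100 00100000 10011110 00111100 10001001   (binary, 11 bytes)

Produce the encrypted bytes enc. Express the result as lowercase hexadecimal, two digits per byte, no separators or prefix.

63bcb0675a80f0c7db6d08

XOR is its own inverse, so applying the key byte-wise gives the result directly.
0c ^ 6f = 63
57 ^ eb = bc
80 ^ 30 = b0
a9 ^ ce = 67
7b ^ 21 = 5a
39 ^ b9 = 80
bc ^ 4c = f0
e7 ^ 20 = c7
45 ^ 9e = db
51 ^ 3c = 6d
81 ^ 89 = 08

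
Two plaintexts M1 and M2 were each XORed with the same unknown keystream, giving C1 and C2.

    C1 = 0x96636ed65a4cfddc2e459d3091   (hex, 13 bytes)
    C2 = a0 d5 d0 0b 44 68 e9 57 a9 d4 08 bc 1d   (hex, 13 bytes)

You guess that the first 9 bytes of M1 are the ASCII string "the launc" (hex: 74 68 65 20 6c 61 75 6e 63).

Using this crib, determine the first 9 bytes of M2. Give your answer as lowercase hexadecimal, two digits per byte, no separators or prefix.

First, C1 ⊕ C2 = (M1 ⊕ K) ⊕ (M2 ⊕ K) = M1 ⊕ M2, so the key drops out. Then M2 = (M1 ⊕ M2) ⊕ M1 over the first 9 bytes.
byte 0: (96 XOR a0) XOR 74 = 36 XOR 74 = 42
byte 1: (63 XOR d5) XOR 68 = b6 XOR 68 = de
byte 2: (6e XOR d0) XOR 65 = be XOR 65 = db
byte 3: (d6 XOR 0b) XOR 20 = dd XOR 20 = fd
byte 4: (5a XOR 44) XOR 6c = 1e XOR 6c = 72
byte 5: (4c XOR 68) XOR 61 = 24 XOR 61 = 45
byte 6: (fd XOR e9) XOR 75 = 14 XOR 75 = 61
byte 7: (dc XOR 57) XOR 6e = 8b XOR 6e = e5
byte 8: (2e XOR a9) XOR 63 = 87 XOR 63 = e4

42dedbfd724561e5e4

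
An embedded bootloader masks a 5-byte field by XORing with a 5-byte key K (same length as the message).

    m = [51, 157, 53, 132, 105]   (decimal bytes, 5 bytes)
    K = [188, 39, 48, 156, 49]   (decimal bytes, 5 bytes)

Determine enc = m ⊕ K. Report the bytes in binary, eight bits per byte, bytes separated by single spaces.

byte 0: 33 XOR bc = 8f
byte 1: 9d XOR 27 = ba
byte 2: 35 XOR 30 = 05
byte 3: 84 XOR 9c = 18
byte 4: 69 XOR 31 = 58

10001111 10111010 00000101 00011000 01011000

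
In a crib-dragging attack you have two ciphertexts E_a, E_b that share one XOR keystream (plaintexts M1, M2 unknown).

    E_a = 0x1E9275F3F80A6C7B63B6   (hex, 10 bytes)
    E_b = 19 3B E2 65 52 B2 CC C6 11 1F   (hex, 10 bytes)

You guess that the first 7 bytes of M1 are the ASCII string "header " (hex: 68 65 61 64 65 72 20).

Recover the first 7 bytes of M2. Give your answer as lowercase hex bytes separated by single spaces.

First, E_a ⊕ E_b = (M1 ⊕ K) ⊕ (M2 ⊕ K) = M1 ⊕ M2, so the key drops out. Then M2 = (M1 ⊕ M2) ⊕ M1 over the first 7 bytes.
byte 0: (1e ⊕ 19) ⊕ 68 = 07 ⊕ 68 = 6f
byte 1: (92 ⊕ 3b) ⊕ 65 = a9 ⊕ 65 = cc
byte 2: (75 ⊕ e2) ⊕ 61 = 97 ⊕ 61 = f6
byte 3: (f3 ⊕ 65) ⊕ 64 = 96 ⊕ 64 = f2
byte 4: (f8 ⊕ 52) ⊕ 65 = aa ⊕ 65 = cf
byte 5: (0a ⊕ b2) ⊕ 72 = b8 ⊕ 72 = ca
byte 6: (6c ⊕ cc) ⊕ 20 = a0 ⊕ 20 = 80

6f cc f6 f2 cf ca 80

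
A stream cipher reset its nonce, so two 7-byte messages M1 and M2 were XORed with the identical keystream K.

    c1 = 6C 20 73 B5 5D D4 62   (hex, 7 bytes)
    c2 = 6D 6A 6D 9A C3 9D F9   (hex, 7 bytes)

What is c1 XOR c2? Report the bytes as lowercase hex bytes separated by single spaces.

01 4a 1e 2f 9e 49 9b

c1 ⊕ c2 = (M1 ⊕ K) ⊕ (M2 ⊕ K) = M1 ⊕ M2 — the shared key cancels under XOR.
6c ⊕ 6d = 01
20 ⊕ 6a = 4a
73 ⊕ 6d = 1e
b5 ⊕ 9a = 2f
5d ⊕ c3 = 9e
d4 ⊕ 9d = 49
62 ⊕ f9 = 9b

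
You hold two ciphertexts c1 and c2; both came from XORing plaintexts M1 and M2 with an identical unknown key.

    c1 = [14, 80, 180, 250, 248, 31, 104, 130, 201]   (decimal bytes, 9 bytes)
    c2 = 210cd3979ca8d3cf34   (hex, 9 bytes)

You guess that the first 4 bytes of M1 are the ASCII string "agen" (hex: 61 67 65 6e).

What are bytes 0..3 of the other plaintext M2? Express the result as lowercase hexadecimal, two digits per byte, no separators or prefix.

4e3b0203

First, c1 ⊕ c2 = (M1 ⊕ K) ⊕ (M2 ⊕ K) = M1 ⊕ M2, so the key drops out. Then M2 = (M1 ⊕ M2) ⊕ M1 over the first 4 bytes.
byte 0: (0e xor 21) xor 61 = 2f xor 61 = 4e
byte 1: (50 xor 0c) xor 67 = 5c xor 67 = 3b
byte 2: (b4 xor d3) xor 65 = 67 xor 65 = 02
byte 3: (fa xor 97) xor 6e = 6d xor 6e = 03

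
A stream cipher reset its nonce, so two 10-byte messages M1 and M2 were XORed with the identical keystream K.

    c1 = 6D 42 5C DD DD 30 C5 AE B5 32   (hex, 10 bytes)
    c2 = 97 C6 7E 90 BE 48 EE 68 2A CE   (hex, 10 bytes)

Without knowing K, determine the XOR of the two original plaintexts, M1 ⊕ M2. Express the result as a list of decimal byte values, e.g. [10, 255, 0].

[250, 132, 34, 77, 99, 120, 43, 198, 159, 252]

c1 ⊕ c2 = (M1 ⊕ K) ⊕ (M2 ⊕ K) = M1 ⊕ M2 — the shared key cancels under XOR.
109 xor 151 = 250
 66 xor 198 = 132
 92 xor 126 =  34
221 xor 144 =  77
221 xor 190 =  99
 48 xor  72 = 120
197 xor 238 =  43
174 xor 104 = 198
181 xor  42 = 159
 50 xor 206 = 252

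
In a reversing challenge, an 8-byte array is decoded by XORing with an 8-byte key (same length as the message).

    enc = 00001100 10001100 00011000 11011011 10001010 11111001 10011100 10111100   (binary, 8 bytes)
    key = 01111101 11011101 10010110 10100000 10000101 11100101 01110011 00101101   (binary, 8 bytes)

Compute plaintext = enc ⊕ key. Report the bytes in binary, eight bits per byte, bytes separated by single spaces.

01110001 01010001 10001110 01111011 00001111 00011100 11101111 10010001

 12 ⊕ 125 = 113
140 ⊕ 221 =  81
 24 ⊕ 150 = 142
219 ⊕ 160 = 123
138 ⊕ 133 =  15
249 ⊕ 229 =  28
156 ⊕ 115 = 239
188 ⊕  45 = 145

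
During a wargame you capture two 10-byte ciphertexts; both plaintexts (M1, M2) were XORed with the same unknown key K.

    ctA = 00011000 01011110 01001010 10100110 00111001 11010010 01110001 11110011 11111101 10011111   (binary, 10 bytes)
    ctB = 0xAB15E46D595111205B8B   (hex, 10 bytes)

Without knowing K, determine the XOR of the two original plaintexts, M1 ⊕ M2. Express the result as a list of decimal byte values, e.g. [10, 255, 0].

[179, 75, 174, 203, 96, 131, 96, 211, 166, 20]

ctA ⊕ ctB = (M1 ⊕ K) ⊕ (M2 ⊕ K) = M1 ⊕ M2 — the shared key cancels under XOR.
byte 0:  24 ^ 171 = 179
byte 1:  94 ^  21 =  75
byte 2:  74 ^ 228 = 174
byte 3: 166 ^ 109 = 203
byte 4:  57 ^  89 =  96
byte 5: 210 ^  81 = 131
byte 6: 113 ^  17 =  96
byte 7: 243 ^  32 = 211
byte 8: 253 ^  91 = 166
byte 9: 159 ^ 139 =  20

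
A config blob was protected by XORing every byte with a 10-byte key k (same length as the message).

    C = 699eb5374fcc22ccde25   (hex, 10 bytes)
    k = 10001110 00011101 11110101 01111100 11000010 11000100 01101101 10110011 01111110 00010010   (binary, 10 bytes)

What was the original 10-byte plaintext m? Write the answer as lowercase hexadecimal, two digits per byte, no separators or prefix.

XOR is its own inverse, so applying the key byte-wise gives the result directly.
105 XOR 142 = 231
158 XOR  29 = 131
181 XOR 245 =  64
 55 XOR 124 =  75
 79 XOR 194 = 141
204 XOR 196 =   8
 34 XOR 109 =  79
204 XOR 179 = 127
222 XOR 126 = 160
 37 XOR  18 =  55

e783404b8d084f7fa037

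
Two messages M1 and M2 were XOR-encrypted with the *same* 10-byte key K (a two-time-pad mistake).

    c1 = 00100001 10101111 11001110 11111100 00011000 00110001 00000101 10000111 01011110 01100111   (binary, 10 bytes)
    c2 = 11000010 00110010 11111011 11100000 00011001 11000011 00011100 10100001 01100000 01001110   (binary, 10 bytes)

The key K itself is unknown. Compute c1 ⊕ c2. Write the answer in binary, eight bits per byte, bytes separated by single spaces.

c1 ⊕ c2 = (M1 ⊕ K) ⊕ (M2 ⊕ K) = M1 ⊕ M2 — the shared key cancels under XOR.
21 ⊕ c2 = e3
af ⊕ 32 = 9d
ce ⊕ fb = 35
fc ⊕ e0 = 1c
18 ⊕ 19 = 01
31 ⊕ c3 = f2
05 ⊕ 1c = 19
87 ⊕ a1 = 26
5e ⊕ 60 = 3e
67 ⊕ 4e = 29

11100011 10011101 00110101 00011100 00000001 11110010 00011001 00100110 00111110 00101001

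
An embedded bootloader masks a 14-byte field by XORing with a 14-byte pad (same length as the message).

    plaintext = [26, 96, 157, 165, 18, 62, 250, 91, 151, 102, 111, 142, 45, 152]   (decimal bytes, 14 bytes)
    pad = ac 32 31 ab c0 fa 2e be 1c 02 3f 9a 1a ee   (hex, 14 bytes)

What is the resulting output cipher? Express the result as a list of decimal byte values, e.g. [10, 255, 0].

[182, 82, 172, 14, 210, 196, 212, 229, 139, 100, 80, 20, 55, 118]

1a ⊕ ac = b6
60 ⊕ 32 = 52
9d ⊕ 31 = ac
a5 ⊕ ab = 0e
12 ⊕ c0 = d2
3e ⊕ fa = c4
fa ⊕ 2e = d4
5b ⊕ be = e5
97 ⊕ 1c = 8b
66 ⊕ 02 = 64
6f ⊕ 3f = 50
8e ⊕ 9a = 14
2d ⊕ 1a = 37
98 ⊕ ee = 76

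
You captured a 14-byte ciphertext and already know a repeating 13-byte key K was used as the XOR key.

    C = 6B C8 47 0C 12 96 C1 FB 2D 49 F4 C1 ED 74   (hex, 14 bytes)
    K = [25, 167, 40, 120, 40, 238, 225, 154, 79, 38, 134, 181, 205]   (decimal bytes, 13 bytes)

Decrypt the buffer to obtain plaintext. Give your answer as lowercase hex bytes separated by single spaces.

72 6f 6f 74 3a 78 20 61 62 6f 72 74 20 6d

The 13-byte key repeats, so the effective keystream is 19 a7 28 78 28 ee e1 9a 4f 26 86 b5 cd 19.
byte 0: 6b ⊕ 19 = 72
byte 1: c8 ⊕ a7 = 6f
byte 2: 47 ⊕ 28 = 6f
byte 3: 0c ⊕ 78 = 74
byte 4: 12 ⊕ 28 = 3a
byte 5: 96 ⊕ ee = 78
byte 6: c1 ⊕ e1 = 20
byte 7: fb ⊕ 9a = 61
byte 8: 2d ⊕ 4f = 62
byte 9: 49 ⊕ 26 = 6f
byte 10: f4 ⊕ 86 = 72
byte 11: c1 ⊕ b5 = 74
byte 12: ed ⊕ cd = 20
byte 13: 74 ⊕ 19 = 6d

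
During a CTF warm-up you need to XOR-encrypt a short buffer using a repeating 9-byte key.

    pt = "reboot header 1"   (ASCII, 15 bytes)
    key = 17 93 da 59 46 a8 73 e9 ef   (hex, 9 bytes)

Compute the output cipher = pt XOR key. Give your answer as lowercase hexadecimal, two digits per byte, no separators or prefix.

65f6b83629dc53818a76f7bf2b6699

The 9-byte key repeats, so the effective keystream is 17 93 da 59 46 a8 73 e9 ef 17 93 da 59 46 a8.
byte 0: 72 ⊕ 17 = 65
byte 1: 65 ⊕ 93 = f6
byte 2: 62 ⊕ da = b8
byte 3: 6f ⊕ 59 = 36
byte 4: 6f ⊕ 46 = 29
byte 5: 74 ⊕ a8 = dc
byte 6: 20 ⊕ 73 = 53
byte 7: 68 ⊕ e9 = 81
byte 8: 65 ⊕ ef = 8a
byte 9: 61 ⊕ 17 = 76
byte 10: 64 ⊕ 93 = f7
byte 11: 65 ⊕ da = bf
byte 12: 72 ⊕ 59 = 2b
byte 13: 20 ⊕ 46 = 66
byte 14: 31 ⊕ a8 = 99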